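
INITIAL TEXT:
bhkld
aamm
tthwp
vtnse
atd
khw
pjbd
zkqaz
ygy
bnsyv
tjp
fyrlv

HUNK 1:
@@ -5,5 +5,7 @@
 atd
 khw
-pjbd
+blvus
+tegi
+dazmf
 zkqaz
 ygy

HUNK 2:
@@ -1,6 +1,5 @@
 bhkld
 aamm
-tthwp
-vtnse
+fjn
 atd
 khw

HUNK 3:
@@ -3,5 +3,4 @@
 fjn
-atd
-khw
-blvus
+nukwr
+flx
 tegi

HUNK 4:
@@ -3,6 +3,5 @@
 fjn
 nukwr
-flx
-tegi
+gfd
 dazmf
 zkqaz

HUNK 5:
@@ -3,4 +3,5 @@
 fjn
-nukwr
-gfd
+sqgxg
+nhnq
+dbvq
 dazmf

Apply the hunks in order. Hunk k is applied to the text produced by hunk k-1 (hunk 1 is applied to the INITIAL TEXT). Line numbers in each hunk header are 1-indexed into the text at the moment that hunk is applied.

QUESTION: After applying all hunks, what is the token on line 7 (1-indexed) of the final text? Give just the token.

Hunk 1: at line 5 remove [pjbd] add [blvus,tegi,dazmf] -> 14 lines: bhkld aamm tthwp vtnse atd khw blvus tegi dazmf zkqaz ygy bnsyv tjp fyrlv
Hunk 2: at line 1 remove [tthwp,vtnse] add [fjn] -> 13 lines: bhkld aamm fjn atd khw blvus tegi dazmf zkqaz ygy bnsyv tjp fyrlv
Hunk 3: at line 3 remove [atd,khw,blvus] add [nukwr,flx] -> 12 lines: bhkld aamm fjn nukwr flx tegi dazmf zkqaz ygy bnsyv tjp fyrlv
Hunk 4: at line 3 remove [flx,tegi] add [gfd] -> 11 lines: bhkld aamm fjn nukwr gfd dazmf zkqaz ygy bnsyv tjp fyrlv
Hunk 5: at line 3 remove [nukwr,gfd] add [sqgxg,nhnq,dbvq] -> 12 lines: bhkld aamm fjn sqgxg nhnq dbvq dazmf zkqaz ygy bnsyv tjp fyrlv
Final line 7: dazmf

Answer: dazmf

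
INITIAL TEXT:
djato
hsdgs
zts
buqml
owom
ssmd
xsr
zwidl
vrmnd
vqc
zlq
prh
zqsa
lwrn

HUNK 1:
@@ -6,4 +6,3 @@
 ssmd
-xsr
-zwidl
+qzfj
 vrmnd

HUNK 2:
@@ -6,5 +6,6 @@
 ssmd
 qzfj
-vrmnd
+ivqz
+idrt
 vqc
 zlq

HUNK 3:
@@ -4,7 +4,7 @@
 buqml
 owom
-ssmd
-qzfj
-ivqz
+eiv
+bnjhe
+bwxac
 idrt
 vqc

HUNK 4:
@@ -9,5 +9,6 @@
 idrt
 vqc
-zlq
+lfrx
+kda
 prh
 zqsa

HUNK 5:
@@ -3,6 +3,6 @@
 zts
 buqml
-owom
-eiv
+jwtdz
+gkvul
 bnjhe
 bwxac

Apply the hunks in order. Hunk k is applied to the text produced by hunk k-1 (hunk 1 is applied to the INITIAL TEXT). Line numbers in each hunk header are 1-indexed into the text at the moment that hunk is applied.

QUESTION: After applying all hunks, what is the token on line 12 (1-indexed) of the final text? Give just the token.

Answer: kda

Derivation:
Hunk 1: at line 6 remove [xsr,zwidl] add [qzfj] -> 13 lines: djato hsdgs zts buqml owom ssmd qzfj vrmnd vqc zlq prh zqsa lwrn
Hunk 2: at line 6 remove [vrmnd] add [ivqz,idrt] -> 14 lines: djato hsdgs zts buqml owom ssmd qzfj ivqz idrt vqc zlq prh zqsa lwrn
Hunk 3: at line 4 remove [ssmd,qzfj,ivqz] add [eiv,bnjhe,bwxac] -> 14 lines: djato hsdgs zts buqml owom eiv bnjhe bwxac idrt vqc zlq prh zqsa lwrn
Hunk 4: at line 9 remove [zlq] add [lfrx,kda] -> 15 lines: djato hsdgs zts buqml owom eiv bnjhe bwxac idrt vqc lfrx kda prh zqsa lwrn
Hunk 5: at line 3 remove [owom,eiv] add [jwtdz,gkvul] -> 15 lines: djato hsdgs zts buqml jwtdz gkvul bnjhe bwxac idrt vqc lfrx kda prh zqsa lwrn
Final line 12: kda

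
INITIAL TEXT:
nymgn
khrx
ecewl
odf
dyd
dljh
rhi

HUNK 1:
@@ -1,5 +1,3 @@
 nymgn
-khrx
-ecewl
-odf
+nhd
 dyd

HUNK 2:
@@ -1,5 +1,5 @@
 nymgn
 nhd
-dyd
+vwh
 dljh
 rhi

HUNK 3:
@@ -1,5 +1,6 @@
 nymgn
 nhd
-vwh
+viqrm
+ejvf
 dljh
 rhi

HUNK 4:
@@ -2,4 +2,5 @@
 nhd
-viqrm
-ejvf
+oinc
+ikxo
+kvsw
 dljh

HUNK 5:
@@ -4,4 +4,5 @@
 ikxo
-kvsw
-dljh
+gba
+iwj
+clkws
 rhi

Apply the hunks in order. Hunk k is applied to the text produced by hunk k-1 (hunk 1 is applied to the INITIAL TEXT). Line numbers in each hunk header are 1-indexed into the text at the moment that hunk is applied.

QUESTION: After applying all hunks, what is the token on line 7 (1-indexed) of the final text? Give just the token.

Answer: clkws

Derivation:
Hunk 1: at line 1 remove [khrx,ecewl,odf] add [nhd] -> 5 lines: nymgn nhd dyd dljh rhi
Hunk 2: at line 1 remove [dyd] add [vwh] -> 5 lines: nymgn nhd vwh dljh rhi
Hunk 3: at line 1 remove [vwh] add [viqrm,ejvf] -> 6 lines: nymgn nhd viqrm ejvf dljh rhi
Hunk 4: at line 2 remove [viqrm,ejvf] add [oinc,ikxo,kvsw] -> 7 lines: nymgn nhd oinc ikxo kvsw dljh rhi
Hunk 5: at line 4 remove [kvsw,dljh] add [gba,iwj,clkws] -> 8 lines: nymgn nhd oinc ikxo gba iwj clkws rhi
Final line 7: clkws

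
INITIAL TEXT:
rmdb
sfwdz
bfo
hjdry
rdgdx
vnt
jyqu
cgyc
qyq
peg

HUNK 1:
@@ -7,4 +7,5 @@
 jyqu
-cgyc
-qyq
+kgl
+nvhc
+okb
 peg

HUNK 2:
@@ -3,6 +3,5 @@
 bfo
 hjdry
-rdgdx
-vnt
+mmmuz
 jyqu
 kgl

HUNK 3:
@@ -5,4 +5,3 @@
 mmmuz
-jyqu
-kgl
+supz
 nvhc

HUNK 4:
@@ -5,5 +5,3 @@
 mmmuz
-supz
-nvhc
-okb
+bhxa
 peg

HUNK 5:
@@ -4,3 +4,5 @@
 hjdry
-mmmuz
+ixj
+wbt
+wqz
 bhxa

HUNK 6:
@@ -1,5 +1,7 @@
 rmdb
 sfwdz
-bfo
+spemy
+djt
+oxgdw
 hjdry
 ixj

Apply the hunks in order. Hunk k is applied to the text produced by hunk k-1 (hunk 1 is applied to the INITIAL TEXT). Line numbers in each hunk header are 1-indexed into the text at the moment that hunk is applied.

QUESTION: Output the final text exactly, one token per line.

Answer: rmdb
sfwdz
spemy
djt
oxgdw
hjdry
ixj
wbt
wqz
bhxa
peg

Derivation:
Hunk 1: at line 7 remove [cgyc,qyq] add [kgl,nvhc,okb] -> 11 lines: rmdb sfwdz bfo hjdry rdgdx vnt jyqu kgl nvhc okb peg
Hunk 2: at line 3 remove [rdgdx,vnt] add [mmmuz] -> 10 lines: rmdb sfwdz bfo hjdry mmmuz jyqu kgl nvhc okb peg
Hunk 3: at line 5 remove [jyqu,kgl] add [supz] -> 9 lines: rmdb sfwdz bfo hjdry mmmuz supz nvhc okb peg
Hunk 4: at line 5 remove [supz,nvhc,okb] add [bhxa] -> 7 lines: rmdb sfwdz bfo hjdry mmmuz bhxa peg
Hunk 5: at line 4 remove [mmmuz] add [ixj,wbt,wqz] -> 9 lines: rmdb sfwdz bfo hjdry ixj wbt wqz bhxa peg
Hunk 6: at line 1 remove [bfo] add [spemy,djt,oxgdw] -> 11 lines: rmdb sfwdz spemy djt oxgdw hjdry ixj wbt wqz bhxa peg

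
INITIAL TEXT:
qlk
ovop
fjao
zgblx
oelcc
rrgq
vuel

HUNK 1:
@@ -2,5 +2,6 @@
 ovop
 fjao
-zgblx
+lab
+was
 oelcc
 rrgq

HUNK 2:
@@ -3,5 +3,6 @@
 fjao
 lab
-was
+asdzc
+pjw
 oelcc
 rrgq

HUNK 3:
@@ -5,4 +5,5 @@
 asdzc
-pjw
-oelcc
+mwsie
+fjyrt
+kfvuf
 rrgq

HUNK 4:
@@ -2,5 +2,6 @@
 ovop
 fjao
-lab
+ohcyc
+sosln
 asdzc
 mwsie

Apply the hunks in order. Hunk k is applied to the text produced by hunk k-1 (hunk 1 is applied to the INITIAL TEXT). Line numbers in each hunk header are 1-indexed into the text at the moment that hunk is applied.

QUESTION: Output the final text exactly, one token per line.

Hunk 1: at line 2 remove [zgblx] add [lab,was] -> 8 lines: qlk ovop fjao lab was oelcc rrgq vuel
Hunk 2: at line 3 remove [was] add [asdzc,pjw] -> 9 lines: qlk ovop fjao lab asdzc pjw oelcc rrgq vuel
Hunk 3: at line 5 remove [pjw,oelcc] add [mwsie,fjyrt,kfvuf] -> 10 lines: qlk ovop fjao lab asdzc mwsie fjyrt kfvuf rrgq vuel
Hunk 4: at line 2 remove [lab] add [ohcyc,sosln] -> 11 lines: qlk ovop fjao ohcyc sosln asdzc mwsie fjyrt kfvuf rrgq vuel

Answer: qlk
ovop
fjao
ohcyc
sosln
asdzc
mwsie
fjyrt
kfvuf
rrgq
vuel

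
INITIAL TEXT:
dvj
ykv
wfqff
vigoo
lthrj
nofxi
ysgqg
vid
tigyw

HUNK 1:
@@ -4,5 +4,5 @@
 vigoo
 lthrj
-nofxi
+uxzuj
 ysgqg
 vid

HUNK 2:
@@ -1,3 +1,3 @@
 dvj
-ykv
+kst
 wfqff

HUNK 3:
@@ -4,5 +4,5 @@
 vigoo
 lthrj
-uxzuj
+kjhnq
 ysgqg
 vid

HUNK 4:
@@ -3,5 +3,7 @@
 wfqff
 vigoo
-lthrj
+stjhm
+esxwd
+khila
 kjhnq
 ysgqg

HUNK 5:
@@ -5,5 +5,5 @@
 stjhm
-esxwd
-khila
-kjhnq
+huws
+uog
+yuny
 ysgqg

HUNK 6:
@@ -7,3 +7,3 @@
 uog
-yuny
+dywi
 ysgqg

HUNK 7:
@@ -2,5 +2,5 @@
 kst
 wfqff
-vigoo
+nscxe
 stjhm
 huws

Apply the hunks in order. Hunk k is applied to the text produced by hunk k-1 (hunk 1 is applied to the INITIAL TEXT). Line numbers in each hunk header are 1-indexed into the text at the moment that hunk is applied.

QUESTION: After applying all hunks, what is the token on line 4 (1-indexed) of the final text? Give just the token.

Answer: nscxe

Derivation:
Hunk 1: at line 4 remove [nofxi] add [uxzuj] -> 9 lines: dvj ykv wfqff vigoo lthrj uxzuj ysgqg vid tigyw
Hunk 2: at line 1 remove [ykv] add [kst] -> 9 lines: dvj kst wfqff vigoo lthrj uxzuj ysgqg vid tigyw
Hunk 3: at line 4 remove [uxzuj] add [kjhnq] -> 9 lines: dvj kst wfqff vigoo lthrj kjhnq ysgqg vid tigyw
Hunk 4: at line 3 remove [lthrj] add [stjhm,esxwd,khila] -> 11 lines: dvj kst wfqff vigoo stjhm esxwd khila kjhnq ysgqg vid tigyw
Hunk 5: at line 5 remove [esxwd,khila,kjhnq] add [huws,uog,yuny] -> 11 lines: dvj kst wfqff vigoo stjhm huws uog yuny ysgqg vid tigyw
Hunk 6: at line 7 remove [yuny] add [dywi] -> 11 lines: dvj kst wfqff vigoo stjhm huws uog dywi ysgqg vid tigyw
Hunk 7: at line 2 remove [vigoo] add [nscxe] -> 11 lines: dvj kst wfqff nscxe stjhm huws uog dywi ysgqg vid tigyw
Final line 4: nscxe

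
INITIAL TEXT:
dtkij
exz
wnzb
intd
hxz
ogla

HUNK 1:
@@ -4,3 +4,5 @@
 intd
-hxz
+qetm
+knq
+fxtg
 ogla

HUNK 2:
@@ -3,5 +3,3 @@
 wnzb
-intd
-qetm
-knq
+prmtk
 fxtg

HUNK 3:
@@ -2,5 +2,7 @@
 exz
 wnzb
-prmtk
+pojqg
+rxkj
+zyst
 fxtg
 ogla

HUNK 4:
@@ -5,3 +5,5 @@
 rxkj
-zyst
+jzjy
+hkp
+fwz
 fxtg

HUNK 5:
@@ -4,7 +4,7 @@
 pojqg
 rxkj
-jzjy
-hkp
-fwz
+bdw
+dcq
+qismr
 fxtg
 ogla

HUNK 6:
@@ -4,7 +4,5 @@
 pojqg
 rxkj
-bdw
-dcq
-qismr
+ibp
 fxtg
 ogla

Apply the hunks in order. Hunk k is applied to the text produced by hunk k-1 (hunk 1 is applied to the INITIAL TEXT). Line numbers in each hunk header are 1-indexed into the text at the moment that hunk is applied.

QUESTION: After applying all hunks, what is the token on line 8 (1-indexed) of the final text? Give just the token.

Answer: ogla

Derivation:
Hunk 1: at line 4 remove [hxz] add [qetm,knq,fxtg] -> 8 lines: dtkij exz wnzb intd qetm knq fxtg ogla
Hunk 2: at line 3 remove [intd,qetm,knq] add [prmtk] -> 6 lines: dtkij exz wnzb prmtk fxtg ogla
Hunk 3: at line 2 remove [prmtk] add [pojqg,rxkj,zyst] -> 8 lines: dtkij exz wnzb pojqg rxkj zyst fxtg ogla
Hunk 4: at line 5 remove [zyst] add [jzjy,hkp,fwz] -> 10 lines: dtkij exz wnzb pojqg rxkj jzjy hkp fwz fxtg ogla
Hunk 5: at line 4 remove [jzjy,hkp,fwz] add [bdw,dcq,qismr] -> 10 lines: dtkij exz wnzb pojqg rxkj bdw dcq qismr fxtg ogla
Hunk 6: at line 4 remove [bdw,dcq,qismr] add [ibp] -> 8 lines: dtkij exz wnzb pojqg rxkj ibp fxtg ogla
Final line 8: ogla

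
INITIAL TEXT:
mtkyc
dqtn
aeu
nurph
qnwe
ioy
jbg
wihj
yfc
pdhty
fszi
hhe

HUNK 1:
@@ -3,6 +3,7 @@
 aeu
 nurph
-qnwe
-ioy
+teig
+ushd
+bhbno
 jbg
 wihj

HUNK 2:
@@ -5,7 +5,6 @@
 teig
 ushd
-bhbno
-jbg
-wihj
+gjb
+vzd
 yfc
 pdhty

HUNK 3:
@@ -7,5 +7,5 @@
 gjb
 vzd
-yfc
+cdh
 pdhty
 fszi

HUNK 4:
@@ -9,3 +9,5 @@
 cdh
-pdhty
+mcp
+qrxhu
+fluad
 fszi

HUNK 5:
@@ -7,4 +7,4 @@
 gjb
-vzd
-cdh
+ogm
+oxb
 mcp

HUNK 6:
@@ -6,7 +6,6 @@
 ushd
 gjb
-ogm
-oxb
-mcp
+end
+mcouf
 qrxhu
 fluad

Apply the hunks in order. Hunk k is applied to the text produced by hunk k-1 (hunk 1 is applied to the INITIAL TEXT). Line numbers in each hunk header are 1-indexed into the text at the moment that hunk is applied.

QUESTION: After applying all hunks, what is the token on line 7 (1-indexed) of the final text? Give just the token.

Hunk 1: at line 3 remove [qnwe,ioy] add [teig,ushd,bhbno] -> 13 lines: mtkyc dqtn aeu nurph teig ushd bhbno jbg wihj yfc pdhty fszi hhe
Hunk 2: at line 5 remove [bhbno,jbg,wihj] add [gjb,vzd] -> 12 lines: mtkyc dqtn aeu nurph teig ushd gjb vzd yfc pdhty fszi hhe
Hunk 3: at line 7 remove [yfc] add [cdh] -> 12 lines: mtkyc dqtn aeu nurph teig ushd gjb vzd cdh pdhty fszi hhe
Hunk 4: at line 9 remove [pdhty] add [mcp,qrxhu,fluad] -> 14 lines: mtkyc dqtn aeu nurph teig ushd gjb vzd cdh mcp qrxhu fluad fszi hhe
Hunk 5: at line 7 remove [vzd,cdh] add [ogm,oxb] -> 14 lines: mtkyc dqtn aeu nurph teig ushd gjb ogm oxb mcp qrxhu fluad fszi hhe
Hunk 6: at line 6 remove [ogm,oxb,mcp] add [end,mcouf] -> 13 lines: mtkyc dqtn aeu nurph teig ushd gjb end mcouf qrxhu fluad fszi hhe
Final line 7: gjb

Answer: gjb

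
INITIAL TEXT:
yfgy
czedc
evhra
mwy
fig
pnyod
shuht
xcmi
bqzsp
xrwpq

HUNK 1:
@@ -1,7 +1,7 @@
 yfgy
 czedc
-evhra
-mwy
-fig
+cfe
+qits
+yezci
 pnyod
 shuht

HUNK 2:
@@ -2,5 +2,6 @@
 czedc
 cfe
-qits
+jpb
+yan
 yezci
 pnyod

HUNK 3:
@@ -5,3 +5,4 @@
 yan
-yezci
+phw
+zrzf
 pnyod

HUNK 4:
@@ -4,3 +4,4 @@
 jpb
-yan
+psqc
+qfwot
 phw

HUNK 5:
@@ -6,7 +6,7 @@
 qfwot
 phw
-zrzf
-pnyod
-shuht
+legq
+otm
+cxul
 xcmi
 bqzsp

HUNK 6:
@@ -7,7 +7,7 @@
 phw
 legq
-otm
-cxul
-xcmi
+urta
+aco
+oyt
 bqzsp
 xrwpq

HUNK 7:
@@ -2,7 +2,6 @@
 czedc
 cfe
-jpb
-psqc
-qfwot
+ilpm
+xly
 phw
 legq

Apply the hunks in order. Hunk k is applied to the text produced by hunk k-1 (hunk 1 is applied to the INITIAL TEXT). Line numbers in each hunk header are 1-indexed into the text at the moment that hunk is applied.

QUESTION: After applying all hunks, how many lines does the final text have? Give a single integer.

Answer: 12

Derivation:
Hunk 1: at line 1 remove [evhra,mwy,fig] add [cfe,qits,yezci] -> 10 lines: yfgy czedc cfe qits yezci pnyod shuht xcmi bqzsp xrwpq
Hunk 2: at line 2 remove [qits] add [jpb,yan] -> 11 lines: yfgy czedc cfe jpb yan yezci pnyod shuht xcmi bqzsp xrwpq
Hunk 3: at line 5 remove [yezci] add [phw,zrzf] -> 12 lines: yfgy czedc cfe jpb yan phw zrzf pnyod shuht xcmi bqzsp xrwpq
Hunk 4: at line 4 remove [yan] add [psqc,qfwot] -> 13 lines: yfgy czedc cfe jpb psqc qfwot phw zrzf pnyod shuht xcmi bqzsp xrwpq
Hunk 5: at line 6 remove [zrzf,pnyod,shuht] add [legq,otm,cxul] -> 13 lines: yfgy czedc cfe jpb psqc qfwot phw legq otm cxul xcmi bqzsp xrwpq
Hunk 6: at line 7 remove [otm,cxul,xcmi] add [urta,aco,oyt] -> 13 lines: yfgy czedc cfe jpb psqc qfwot phw legq urta aco oyt bqzsp xrwpq
Hunk 7: at line 2 remove [jpb,psqc,qfwot] add [ilpm,xly] -> 12 lines: yfgy czedc cfe ilpm xly phw legq urta aco oyt bqzsp xrwpq
Final line count: 12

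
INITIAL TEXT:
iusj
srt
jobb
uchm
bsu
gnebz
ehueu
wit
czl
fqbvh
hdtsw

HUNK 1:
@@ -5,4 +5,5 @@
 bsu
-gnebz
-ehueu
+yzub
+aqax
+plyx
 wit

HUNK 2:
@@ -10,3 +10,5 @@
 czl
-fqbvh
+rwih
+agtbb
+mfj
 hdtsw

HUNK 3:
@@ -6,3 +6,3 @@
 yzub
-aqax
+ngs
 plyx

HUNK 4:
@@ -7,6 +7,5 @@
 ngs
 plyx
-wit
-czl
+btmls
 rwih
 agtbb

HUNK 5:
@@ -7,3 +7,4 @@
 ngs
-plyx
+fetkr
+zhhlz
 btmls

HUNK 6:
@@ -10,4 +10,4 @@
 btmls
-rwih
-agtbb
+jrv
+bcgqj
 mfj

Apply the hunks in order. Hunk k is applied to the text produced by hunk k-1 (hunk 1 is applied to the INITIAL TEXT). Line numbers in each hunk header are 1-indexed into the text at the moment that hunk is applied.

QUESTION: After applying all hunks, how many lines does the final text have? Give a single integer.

Answer: 14

Derivation:
Hunk 1: at line 5 remove [gnebz,ehueu] add [yzub,aqax,plyx] -> 12 lines: iusj srt jobb uchm bsu yzub aqax plyx wit czl fqbvh hdtsw
Hunk 2: at line 10 remove [fqbvh] add [rwih,agtbb,mfj] -> 14 lines: iusj srt jobb uchm bsu yzub aqax plyx wit czl rwih agtbb mfj hdtsw
Hunk 3: at line 6 remove [aqax] add [ngs] -> 14 lines: iusj srt jobb uchm bsu yzub ngs plyx wit czl rwih agtbb mfj hdtsw
Hunk 4: at line 7 remove [wit,czl] add [btmls] -> 13 lines: iusj srt jobb uchm bsu yzub ngs plyx btmls rwih agtbb mfj hdtsw
Hunk 5: at line 7 remove [plyx] add [fetkr,zhhlz] -> 14 lines: iusj srt jobb uchm bsu yzub ngs fetkr zhhlz btmls rwih agtbb mfj hdtsw
Hunk 6: at line 10 remove [rwih,agtbb] add [jrv,bcgqj] -> 14 lines: iusj srt jobb uchm bsu yzub ngs fetkr zhhlz btmls jrv bcgqj mfj hdtsw
Final line count: 14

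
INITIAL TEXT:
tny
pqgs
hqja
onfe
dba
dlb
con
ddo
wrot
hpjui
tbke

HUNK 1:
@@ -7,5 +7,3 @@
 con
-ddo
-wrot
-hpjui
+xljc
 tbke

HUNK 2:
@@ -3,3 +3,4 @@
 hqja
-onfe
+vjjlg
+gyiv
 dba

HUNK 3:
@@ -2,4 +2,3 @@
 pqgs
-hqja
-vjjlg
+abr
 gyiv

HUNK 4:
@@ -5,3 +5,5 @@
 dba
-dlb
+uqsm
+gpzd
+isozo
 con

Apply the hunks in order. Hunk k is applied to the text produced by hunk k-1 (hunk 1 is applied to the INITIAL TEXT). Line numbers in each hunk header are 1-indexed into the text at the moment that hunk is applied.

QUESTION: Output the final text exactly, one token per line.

Hunk 1: at line 7 remove [ddo,wrot,hpjui] add [xljc] -> 9 lines: tny pqgs hqja onfe dba dlb con xljc tbke
Hunk 2: at line 3 remove [onfe] add [vjjlg,gyiv] -> 10 lines: tny pqgs hqja vjjlg gyiv dba dlb con xljc tbke
Hunk 3: at line 2 remove [hqja,vjjlg] add [abr] -> 9 lines: tny pqgs abr gyiv dba dlb con xljc tbke
Hunk 4: at line 5 remove [dlb] add [uqsm,gpzd,isozo] -> 11 lines: tny pqgs abr gyiv dba uqsm gpzd isozo con xljc tbke

Answer: tny
pqgs
abr
gyiv
dba
uqsm
gpzd
isozo
con
xljc
tbke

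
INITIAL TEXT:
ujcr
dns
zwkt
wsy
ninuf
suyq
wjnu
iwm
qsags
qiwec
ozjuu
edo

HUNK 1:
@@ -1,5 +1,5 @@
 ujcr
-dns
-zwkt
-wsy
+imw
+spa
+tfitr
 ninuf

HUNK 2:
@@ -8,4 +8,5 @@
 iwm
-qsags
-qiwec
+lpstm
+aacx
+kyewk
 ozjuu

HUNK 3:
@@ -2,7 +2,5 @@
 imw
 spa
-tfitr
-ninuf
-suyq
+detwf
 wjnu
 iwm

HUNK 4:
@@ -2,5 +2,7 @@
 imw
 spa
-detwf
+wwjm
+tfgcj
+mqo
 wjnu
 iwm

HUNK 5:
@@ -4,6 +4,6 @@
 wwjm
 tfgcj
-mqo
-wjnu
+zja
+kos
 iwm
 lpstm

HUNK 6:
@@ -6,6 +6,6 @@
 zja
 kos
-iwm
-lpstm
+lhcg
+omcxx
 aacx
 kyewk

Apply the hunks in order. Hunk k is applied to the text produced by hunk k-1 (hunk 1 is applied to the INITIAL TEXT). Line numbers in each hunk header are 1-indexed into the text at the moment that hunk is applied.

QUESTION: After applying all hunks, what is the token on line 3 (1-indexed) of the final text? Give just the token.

Hunk 1: at line 1 remove [dns,zwkt,wsy] add [imw,spa,tfitr] -> 12 lines: ujcr imw spa tfitr ninuf suyq wjnu iwm qsags qiwec ozjuu edo
Hunk 2: at line 8 remove [qsags,qiwec] add [lpstm,aacx,kyewk] -> 13 lines: ujcr imw spa tfitr ninuf suyq wjnu iwm lpstm aacx kyewk ozjuu edo
Hunk 3: at line 2 remove [tfitr,ninuf,suyq] add [detwf] -> 11 lines: ujcr imw spa detwf wjnu iwm lpstm aacx kyewk ozjuu edo
Hunk 4: at line 2 remove [detwf] add [wwjm,tfgcj,mqo] -> 13 lines: ujcr imw spa wwjm tfgcj mqo wjnu iwm lpstm aacx kyewk ozjuu edo
Hunk 5: at line 4 remove [mqo,wjnu] add [zja,kos] -> 13 lines: ujcr imw spa wwjm tfgcj zja kos iwm lpstm aacx kyewk ozjuu edo
Hunk 6: at line 6 remove [iwm,lpstm] add [lhcg,omcxx] -> 13 lines: ujcr imw spa wwjm tfgcj zja kos lhcg omcxx aacx kyewk ozjuu edo
Final line 3: spa

Answer: spa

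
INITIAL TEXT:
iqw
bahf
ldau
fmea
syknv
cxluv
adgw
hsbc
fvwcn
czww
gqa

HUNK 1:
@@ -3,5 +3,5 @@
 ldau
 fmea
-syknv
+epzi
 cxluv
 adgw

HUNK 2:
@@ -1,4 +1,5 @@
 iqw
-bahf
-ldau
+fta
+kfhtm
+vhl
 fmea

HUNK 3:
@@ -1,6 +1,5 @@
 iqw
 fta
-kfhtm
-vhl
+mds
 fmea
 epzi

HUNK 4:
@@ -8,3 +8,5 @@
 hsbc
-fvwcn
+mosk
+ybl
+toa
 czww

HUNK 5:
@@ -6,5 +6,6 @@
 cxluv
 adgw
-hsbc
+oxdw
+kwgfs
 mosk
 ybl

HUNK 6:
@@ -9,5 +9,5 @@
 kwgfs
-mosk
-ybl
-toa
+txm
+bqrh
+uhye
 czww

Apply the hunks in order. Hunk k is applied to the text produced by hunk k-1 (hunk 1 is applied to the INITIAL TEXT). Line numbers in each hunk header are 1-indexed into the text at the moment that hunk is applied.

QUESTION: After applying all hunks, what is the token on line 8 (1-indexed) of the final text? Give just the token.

Answer: oxdw

Derivation:
Hunk 1: at line 3 remove [syknv] add [epzi] -> 11 lines: iqw bahf ldau fmea epzi cxluv adgw hsbc fvwcn czww gqa
Hunk 2: at line 1 remove [bahf,ldau] add [fta,kfhtm,vhl] -> 12 lines: iqw fta kfhtm vhl fmea epzi cxluv adgw hsbc fvwcn czww gqa
Hunk 3: at line 1 remove [kfhtm,vhl] add [mds] -> 11 lines: iqw fta mds fmea epzi cxluv adgw hsbc fvwcn czww gqa
Hunk 4: at line 8 remove [fvwcn] add [mosk,ybl,toa] -> 13 lines: iqw fta mds fmea epzi cxluv adgw hsbc mosk ybl toa czww gqa
Hunk 5: at line 6 remove [hsbc] add [oxdw,kwgfs] -> 14 lines: iqw fta mds fmea epzi cxluv adgw oxdw kwgfs mosk ybl toa czww gqa
Hunk 6: at line 9 remove [mosk,ybl,toa] add [txm,bqrh,uhye] -> 14 lines: iqw fta mds fmea epzi cxluv adgw oxdw kwgfs txm bqrh uhye czww gqa
Final line 8: oxdw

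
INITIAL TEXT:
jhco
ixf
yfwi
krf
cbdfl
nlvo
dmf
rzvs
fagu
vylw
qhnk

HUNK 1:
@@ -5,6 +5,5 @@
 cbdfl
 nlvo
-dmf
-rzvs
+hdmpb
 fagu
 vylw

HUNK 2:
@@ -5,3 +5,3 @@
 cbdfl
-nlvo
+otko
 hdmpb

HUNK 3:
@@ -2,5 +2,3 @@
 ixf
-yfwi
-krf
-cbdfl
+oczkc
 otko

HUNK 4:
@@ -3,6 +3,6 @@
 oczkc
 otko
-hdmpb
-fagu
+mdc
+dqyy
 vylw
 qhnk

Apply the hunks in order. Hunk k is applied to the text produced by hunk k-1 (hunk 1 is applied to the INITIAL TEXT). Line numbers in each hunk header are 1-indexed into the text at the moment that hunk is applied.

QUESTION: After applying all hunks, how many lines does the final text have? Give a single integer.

Answer: 8

Derivation:
Hunk 1: at line 5 remove [dmf,rzvs] add [hdmpb] -> 10 lines: jhco ixf yfwi krf cbdfl nlvo hdmpb fagu vylw qhnk
Hunk 2: at line 5 remove [nlvo] add [otko] -> 10 lines: jhco ixf yfwi krf cbdfl otko hdmpb fagu vylw qhnk
Hunk 3: at line 2 remove [yfwi,krf,cbdfl] add [oczkc] -> 8 lines: jhco ixf oczkc otko hdmpb fagu vylw qhnk
Hunk 4: at line 3 remove [hdmpb,fagu] add [mdc,dqyy] -> 8 lines: jhco ixf oczkc otko mdc dqyy vylw qhnk
Final line count: 8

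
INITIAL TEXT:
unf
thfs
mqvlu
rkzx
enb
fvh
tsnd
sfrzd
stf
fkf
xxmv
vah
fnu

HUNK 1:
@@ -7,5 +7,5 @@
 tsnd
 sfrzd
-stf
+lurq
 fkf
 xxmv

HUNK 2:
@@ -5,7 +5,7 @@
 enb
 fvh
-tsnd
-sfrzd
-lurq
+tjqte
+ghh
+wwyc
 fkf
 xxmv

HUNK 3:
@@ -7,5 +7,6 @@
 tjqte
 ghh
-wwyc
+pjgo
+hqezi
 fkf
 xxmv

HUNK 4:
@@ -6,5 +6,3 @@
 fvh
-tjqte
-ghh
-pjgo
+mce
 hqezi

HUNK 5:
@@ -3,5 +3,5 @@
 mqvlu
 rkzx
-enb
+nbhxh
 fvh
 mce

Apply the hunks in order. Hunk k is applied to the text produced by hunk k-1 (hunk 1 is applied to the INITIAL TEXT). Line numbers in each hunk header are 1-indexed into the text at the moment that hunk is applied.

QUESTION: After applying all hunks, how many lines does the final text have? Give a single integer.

Hunk 1: at line 7 remove [stf] add [lurq] -> 13 lines: unf thfs mqvlu rkzx enb fvh tsnd sfrzd lurq fkf xxmv vah fnu
Hunk 2: at line 5 remove [tsnd,sfrzd,lurq] add [tjqte,ghh,wwyc] -> 13 lines: unf thfs mqvlu rkzx enb fvh tjqte ghh wwyc fkf xxmv vah fnu
Hunk 3: at line 7 remove [wwyc] add [pjgo,hqezi] -> 14 lines: unf thfs mqvlu rkzx enb fvh tjqte ghh pjgo hqezi fkf xxmv vah fnu
Hunk 4: at line 6 remove [tjqte,ghh,pjgo] add [mce] -> 12 lines: unf thfs mqvlu rkzx enb fvh mce hqezi fkf xxmv vah fnu
Hunk 5: at line 3 remove [enb] add [nbhxh] -> 12 lines: unf thfs mqvlu rkzx nbhxh fvh mce hqezi fkf xxmv vah fnu
Final line count: 12

Answer: 12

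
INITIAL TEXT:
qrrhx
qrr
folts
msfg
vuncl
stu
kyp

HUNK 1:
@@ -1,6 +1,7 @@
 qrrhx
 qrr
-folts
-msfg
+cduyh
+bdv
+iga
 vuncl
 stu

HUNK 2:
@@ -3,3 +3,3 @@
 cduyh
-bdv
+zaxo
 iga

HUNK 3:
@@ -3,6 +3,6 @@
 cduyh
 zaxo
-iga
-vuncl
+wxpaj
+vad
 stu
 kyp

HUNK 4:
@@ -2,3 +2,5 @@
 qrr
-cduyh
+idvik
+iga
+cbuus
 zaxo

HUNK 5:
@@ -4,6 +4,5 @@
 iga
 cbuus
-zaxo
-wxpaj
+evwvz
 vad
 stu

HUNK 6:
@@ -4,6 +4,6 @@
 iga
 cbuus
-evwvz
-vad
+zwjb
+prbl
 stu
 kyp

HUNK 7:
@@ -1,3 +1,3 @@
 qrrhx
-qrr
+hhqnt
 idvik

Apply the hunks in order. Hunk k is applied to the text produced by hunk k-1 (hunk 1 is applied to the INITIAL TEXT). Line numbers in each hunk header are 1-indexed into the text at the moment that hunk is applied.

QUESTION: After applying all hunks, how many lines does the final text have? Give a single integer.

Hunk 1: at line 1 remove [folts,msfg] add [cduyh,bdv,iga] -> 8 lines: qrrhx qrr cduyh bdv iga vuncl stu kyp
Hunk 2: at line 3 remove [bdv] add [zaxo] -> 8 lines: qrrhx qrr cduyh zaxo iga vuncl stu kyp
Hunk 3: at line 3 remove [iga,vuncl] add [wxpaj,vad] -> 8 lines: qrrhx qrr cduyh zaxo wxpaj vad stu kyp
Hunk 4: at line 2 remove [cduyh] add [idvik,iga,cbuus] -> 10 lines: qrrhx qrr idvik iga cbuus zaxo wxpaj vad stu kyp
Hunk 5: at line 4 remove [zaxo,wxpaj] add [evwvz] -> 9 lines: qrrhx qrr idvik iga cbuus evwvz vad stu kyp
Hunk 6: at line 4 remove [evwvz,vad] add [zwjb,prbl] -> 9 lines: qrrhx qrr idvik iga cbuus zwjb prbl stu kyp
Hunk 7: at line 1 remove [qrr] add [hhqnt] -> 9 lines: qrrhx hhqnt idvik iga cbuus zwjb prbl stu kyp
Final line count: 9

Answer: 9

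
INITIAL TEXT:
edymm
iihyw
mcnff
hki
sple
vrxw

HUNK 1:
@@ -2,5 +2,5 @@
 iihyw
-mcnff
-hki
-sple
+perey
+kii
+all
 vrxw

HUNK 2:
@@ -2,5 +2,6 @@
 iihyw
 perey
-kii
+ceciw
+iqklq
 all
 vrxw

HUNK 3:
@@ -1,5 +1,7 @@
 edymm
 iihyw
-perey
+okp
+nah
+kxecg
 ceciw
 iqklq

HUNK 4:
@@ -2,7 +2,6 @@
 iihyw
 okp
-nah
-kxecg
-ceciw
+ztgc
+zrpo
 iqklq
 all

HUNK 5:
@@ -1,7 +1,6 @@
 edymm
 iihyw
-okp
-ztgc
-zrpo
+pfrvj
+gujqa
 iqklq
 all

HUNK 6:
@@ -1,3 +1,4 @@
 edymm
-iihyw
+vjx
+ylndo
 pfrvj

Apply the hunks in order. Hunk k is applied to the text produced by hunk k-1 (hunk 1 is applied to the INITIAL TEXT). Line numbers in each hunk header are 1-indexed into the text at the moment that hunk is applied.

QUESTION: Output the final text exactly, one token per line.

Hunk 1: at line 2 remove [mcnff,hki,sple] add [perey,kii,all] -> 6 lines: edymm iihyw perey kii all vrxw
Hunk 2: at line 2 remove [kii] add [ceciw,iqklq] -> 7 lines: edymm iihyw perey ceciw iqklq all vrxw
Hunk 3: at line 1 remove [perey] add [okp,nah,kxecg] -> 9 lines: edymm iihyw okp nah kxecg ceciw iqklq all vrxw
Hunk 4: at line 2 remove [nah,kxecg,ceciw] add [ztgc,zrpo] -> 8 lines: edymm iihyw okp ztgc zrpo iqklq all vrxw
Hunk 5: at line 1 remove [okp,ztgc,zrpo] add [pfrvj,gujqa] -> 7 lines: edymm iihyw pfrvj gujqa iqklq all vrxw
Hunk 6: at line 1 remove [iihyw] add [vjx,ylndo] -> 8 lines: edymm vjx ylndo pfrvj gujqa iqklq all vrxw

Answer: edymm
vjx
ylndo
pfrvj
gujqa
iqklq
all
vrxw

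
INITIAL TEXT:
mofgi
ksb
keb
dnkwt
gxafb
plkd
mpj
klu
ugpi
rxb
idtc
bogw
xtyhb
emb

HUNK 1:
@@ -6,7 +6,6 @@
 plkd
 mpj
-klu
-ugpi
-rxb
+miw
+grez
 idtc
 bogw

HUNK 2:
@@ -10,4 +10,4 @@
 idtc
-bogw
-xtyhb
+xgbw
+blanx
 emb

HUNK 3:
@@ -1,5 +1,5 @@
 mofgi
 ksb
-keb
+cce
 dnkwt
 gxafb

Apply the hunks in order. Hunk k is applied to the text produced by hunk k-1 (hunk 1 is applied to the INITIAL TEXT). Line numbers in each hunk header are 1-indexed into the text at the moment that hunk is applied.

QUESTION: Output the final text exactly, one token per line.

Hunk 1: at line 6 remove [klu,ugpi,rxb] add [miw,grez] -> 13 lines: mofgi ksb keb dnkwt gxafb plkd mpj miw grez idtc bogw xtyhb emb
Hunk 2: at line 10 remove [bogw,xtyhb] add [xgbw,blanx] -> 13 lines: mofgi ksb keb dnkwt gxafb plkd mpj miw grez idtc xgbw blanx emb
Hunk 3: at line 1 remove [keb] add [cce] -> 13 lines: mofgi ksb cce dnkwt gxafb plkd mpj miw grez idtc xgbw blanx emb

Answer: mofgi
ksb
cce
dnkwt
gxafb
plkd
mpj
miw
grez
idtc
xgbw
blanx
emb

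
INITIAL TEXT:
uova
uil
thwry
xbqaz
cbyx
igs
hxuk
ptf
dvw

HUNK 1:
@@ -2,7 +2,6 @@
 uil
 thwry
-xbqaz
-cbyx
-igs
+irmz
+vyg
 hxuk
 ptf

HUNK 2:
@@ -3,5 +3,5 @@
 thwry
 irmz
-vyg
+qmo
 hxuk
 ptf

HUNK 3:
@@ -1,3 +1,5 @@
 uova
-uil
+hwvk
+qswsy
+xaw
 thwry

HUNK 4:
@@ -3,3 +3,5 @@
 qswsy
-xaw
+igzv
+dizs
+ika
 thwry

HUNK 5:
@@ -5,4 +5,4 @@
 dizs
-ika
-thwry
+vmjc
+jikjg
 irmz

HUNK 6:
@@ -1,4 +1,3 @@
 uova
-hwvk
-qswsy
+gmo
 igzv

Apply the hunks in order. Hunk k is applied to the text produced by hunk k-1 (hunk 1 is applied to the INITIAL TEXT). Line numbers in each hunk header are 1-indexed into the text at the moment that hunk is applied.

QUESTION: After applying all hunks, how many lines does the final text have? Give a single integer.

Answer: 11

Derivation:
Hunk 1: at line 2 remove [xbqaz,cbyx,igs] add [irmz,vyg] -> 8 lines: uova uil thwry irmz vyg hxuk ptf dvw
Hunk 2: at line 3 remove [vyg] add [qmo] -> 8 lines: uova uil thwry irmz qmo hxuk ptf dvw
Hunk 3: at line 1 remove [uil] add [hwvk,qswsy,xaw] -> 10 lines: uova hwvk qswsy xaw thwry irmz qmo hxuk ptf dvw
Hunk 4: at line 3 remove [xaw] add [igzv,dizs,ika] -> 12 lines: uova hwvk qswsy igzv dizs ika thwry irmz qmo hxuk ptf dvw
Hunk 5: at line 5 remove [ika,thwry] add [vmjc,jikjg] -> 12 lines: uova hwvk qswsy igzv dizs vmjc jikjg irmz qmo hxuk ptf dvw
Hunk 6: at line 1 remove [hwvk,qswsy] add [gmo] -> 11 lines: uova gmo igzv dizs vmjc jikjg irmz qmo hxuk ptf dvw
Final line count: 11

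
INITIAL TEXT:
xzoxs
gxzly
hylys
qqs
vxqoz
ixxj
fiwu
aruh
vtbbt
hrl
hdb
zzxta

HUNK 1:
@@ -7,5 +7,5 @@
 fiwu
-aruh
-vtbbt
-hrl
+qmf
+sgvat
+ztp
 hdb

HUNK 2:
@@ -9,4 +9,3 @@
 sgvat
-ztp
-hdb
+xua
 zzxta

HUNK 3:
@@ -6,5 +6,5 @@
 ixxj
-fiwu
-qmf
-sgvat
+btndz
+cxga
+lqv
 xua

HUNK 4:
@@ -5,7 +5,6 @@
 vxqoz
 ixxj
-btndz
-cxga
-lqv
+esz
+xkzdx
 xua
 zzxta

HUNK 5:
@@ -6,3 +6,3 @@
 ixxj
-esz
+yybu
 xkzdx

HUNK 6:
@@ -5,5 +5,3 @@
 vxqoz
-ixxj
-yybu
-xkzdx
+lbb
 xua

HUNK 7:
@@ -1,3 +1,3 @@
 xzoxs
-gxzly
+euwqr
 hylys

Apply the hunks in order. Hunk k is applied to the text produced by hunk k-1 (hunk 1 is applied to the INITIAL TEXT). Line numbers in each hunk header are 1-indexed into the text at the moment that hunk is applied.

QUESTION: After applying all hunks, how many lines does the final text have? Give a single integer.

Answer: 8

Derivation:
Hunk 1: at line 7 remove [aruh,vtbbt,hrl] add [qmf,sgvat,ztp] -> 12 lines: xzoxs gxzly hylys qqs vxqoz ixxj fiwu qmf sgvat ztp hdb zzxta
Hunk 2: at line 9 remove [ztp,hdb] add [xua] -> 11 lines: xzoxs gxzly hylys qqs vxqoz ixxj fiwu qmf sgvat xua zzxta
Hunk 3: at line 6 remove [fiwu,qmf,sgvat] add [btndz,cxga,lqv] -> 11 lines: xzoxs gxzly hylys qqs vxqoz ixxj btndz cxga lqv xua zzxta
Hunk 4: at line 5 remove [btndz,cxga,lqv] add [esz,xkzdx] -> 10 lines: xzoxs gxzly hylys qqs vxqoz ixxj esz xkzdx xua zzxta
Hunk 5: at line 6 remove [esz] add [yybu] -> 10 lines: xzoxs gxzly hylys qqs vxqoz ixxj yybu xkzdx xua zzxta
Hunk 6: at line 5 remove [ixxj,yybu,xkzdx] add [lbb] -> 8 lines: xzoxs gxzly hylys qqs vxqoz lbb xua zzxta
Hunk 7: at line 1 remove [gxzly] add [euwqr] -> 8 lines: xzoxs euwqr hylys qqs vxqoz lbb xua zzxta
Final line count: 8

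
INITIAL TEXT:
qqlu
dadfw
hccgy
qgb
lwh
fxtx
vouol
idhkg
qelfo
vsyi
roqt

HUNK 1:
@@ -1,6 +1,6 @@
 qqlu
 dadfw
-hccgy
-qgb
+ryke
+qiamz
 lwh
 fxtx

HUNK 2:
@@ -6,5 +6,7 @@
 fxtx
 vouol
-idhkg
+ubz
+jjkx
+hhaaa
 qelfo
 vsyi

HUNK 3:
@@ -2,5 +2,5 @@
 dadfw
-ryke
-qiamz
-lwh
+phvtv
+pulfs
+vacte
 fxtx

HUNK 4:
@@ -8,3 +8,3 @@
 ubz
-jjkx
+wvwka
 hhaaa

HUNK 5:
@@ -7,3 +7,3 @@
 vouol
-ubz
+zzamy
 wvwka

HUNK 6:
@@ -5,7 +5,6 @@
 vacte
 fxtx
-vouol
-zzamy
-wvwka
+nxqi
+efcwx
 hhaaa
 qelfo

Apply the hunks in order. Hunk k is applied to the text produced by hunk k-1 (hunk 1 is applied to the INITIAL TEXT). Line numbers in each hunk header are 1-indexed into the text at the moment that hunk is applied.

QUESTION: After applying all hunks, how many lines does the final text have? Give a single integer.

Answer: 12

Derivation:
Hunk 1: at line 1 remove [hccgy,qgb] add [ryke,qiamz] -> 11 lines: qqlu dadfw ryke qiamz lwh fxtx vouol idhkg qelfo vsyi roqt
Hunk 2: at line 6 remove [idhkg] add [ubz,jjkx,hhaaa] -> 13 lines: qqlu dadfw ryke qiamz lwh fxtx vouol ubz jjkx hhaaa qelfo vsyi roqt
Hunk 3: at line 2 remove [ryke,qiamz,lwh] add [phvtv,pulfs,vacte] -> 13 lines: qqlu dadfw phvtv pulfs vacte fxtx vouol ubz jjkx hhaaa qelfo vsyi roqt
Hunk 4: at line 8 remove [jjkx] add [wvwka] -> 13 lines: qqlu dadfw phvtv pulfs vacte fxtx vouol ubz wvwka hhaaa qelfo vsyi roqt
Hunk 5: at line 7 remove [ubz] add [zzamy] -> 13 lines: qqlu dadfw phvtv pulfs vacte fxtx vouol zzamy wvwka hhaaa qelfo vsyi roqt
Hunk 6: at line 5 remove [vouol,zzamy,wvwka] add [nxqi,efcwx] -> 12 lines: qqlu dadfw phvtv pulfs vacte fxtx nxqi efcwx hhaaa qelfo vsyi roqt
Final line count: 12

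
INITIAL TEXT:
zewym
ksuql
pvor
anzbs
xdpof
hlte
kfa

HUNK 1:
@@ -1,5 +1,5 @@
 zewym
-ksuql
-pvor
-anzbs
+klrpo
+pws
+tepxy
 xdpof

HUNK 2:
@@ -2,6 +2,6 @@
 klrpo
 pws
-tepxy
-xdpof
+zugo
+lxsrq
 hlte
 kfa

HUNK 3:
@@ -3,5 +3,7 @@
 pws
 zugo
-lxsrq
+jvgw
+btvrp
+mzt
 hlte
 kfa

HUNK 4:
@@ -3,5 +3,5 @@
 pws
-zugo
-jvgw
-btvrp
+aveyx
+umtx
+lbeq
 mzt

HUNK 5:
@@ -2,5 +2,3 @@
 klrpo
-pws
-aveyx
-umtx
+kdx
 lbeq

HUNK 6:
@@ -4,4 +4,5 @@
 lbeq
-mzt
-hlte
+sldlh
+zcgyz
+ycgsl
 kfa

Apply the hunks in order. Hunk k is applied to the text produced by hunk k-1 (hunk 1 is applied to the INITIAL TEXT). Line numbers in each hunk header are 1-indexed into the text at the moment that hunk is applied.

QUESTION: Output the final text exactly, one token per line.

Answer: zewym
klrpo
kdx
lbeq
sldlh
zcgyz
ycgsl
kfa

Derivation:
Hunk 1: at line 1 remove [ksuql,pvor,anzbs] add [klrpo,pws,tepxy] -> 7 lines: zewym klrpo pws tepxy xdpof hlte kfa
Hunk 2: at line 2 remove [tepxy,xdpof] add [zugo,lxsrq] -> 7 lines: zewym klrpo pws zugo lxsrq hlte kfa
Hunk 3: at line 3 remove [lxsrq] add [jvgw,btvrp,mzt] -> 9 lines: zewym klrpo pws zugo jvgw btvrp mzt hlte kfa
Hunk 4: at line 3 remove [zugo,jvgw,btvrp] add [aveyx,umtx,lbeq] -> 9 lines: zewym klrpo pws aveyx umtx lbeq mzt hlte kfa
Hunk 5: at line 2 remove [pws,aveyx,umtx] add [kdx] -> 7 lines: zewym klrpo kdx lbeq mzt hlte kfa
Hunk 6: at line 4 remove [mzt,hlte] add [sldlh,zcgyz,ycgsl] -> 8 lines: zewym klrpo kdx lbeq sldlh zcgyz ycgsl kfa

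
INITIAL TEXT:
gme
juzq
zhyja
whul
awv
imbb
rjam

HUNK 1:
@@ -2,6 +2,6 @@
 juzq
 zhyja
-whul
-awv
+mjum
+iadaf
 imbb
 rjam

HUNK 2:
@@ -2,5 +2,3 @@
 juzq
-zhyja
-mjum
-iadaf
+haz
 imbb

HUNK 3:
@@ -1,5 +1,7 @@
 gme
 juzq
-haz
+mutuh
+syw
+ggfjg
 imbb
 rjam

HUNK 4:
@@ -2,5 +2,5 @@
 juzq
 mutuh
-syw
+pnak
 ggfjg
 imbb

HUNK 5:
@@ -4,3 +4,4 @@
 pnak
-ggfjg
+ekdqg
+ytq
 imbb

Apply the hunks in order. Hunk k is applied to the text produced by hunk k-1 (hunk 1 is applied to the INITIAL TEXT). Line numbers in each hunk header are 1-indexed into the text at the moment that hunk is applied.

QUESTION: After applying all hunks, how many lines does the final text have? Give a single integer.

Hunk 1: at line 2 remove [whul,awv] add [mjum,iadaf] -> 7 lines: gme juzq zhyja mjum iadaf imbb rjam
Hunk 2: at line 2 remove [zhyja,mjum,iadaf] add [haz] -> 5 lines: gme juzq haz imbb rjam
Hunk 3: at line 1 remove [haz] add [mutuh,syw,ggfjg] -> 7 lines: gme juzq mutuh syw ggfjg imbb rjam
Hunk 4: at line 2 remove [syw] add [pnak] -> 7 lines: gme juzq mutuh pnak ggfjg imbb rjam
Hunk 5: at line 4 remove [ggfjg] add [ekdqg,ytq] -> 8 lines: gme juzq mutuh pnak ekdqg ytq imbb rjam
Final line count: 8

Answer: 8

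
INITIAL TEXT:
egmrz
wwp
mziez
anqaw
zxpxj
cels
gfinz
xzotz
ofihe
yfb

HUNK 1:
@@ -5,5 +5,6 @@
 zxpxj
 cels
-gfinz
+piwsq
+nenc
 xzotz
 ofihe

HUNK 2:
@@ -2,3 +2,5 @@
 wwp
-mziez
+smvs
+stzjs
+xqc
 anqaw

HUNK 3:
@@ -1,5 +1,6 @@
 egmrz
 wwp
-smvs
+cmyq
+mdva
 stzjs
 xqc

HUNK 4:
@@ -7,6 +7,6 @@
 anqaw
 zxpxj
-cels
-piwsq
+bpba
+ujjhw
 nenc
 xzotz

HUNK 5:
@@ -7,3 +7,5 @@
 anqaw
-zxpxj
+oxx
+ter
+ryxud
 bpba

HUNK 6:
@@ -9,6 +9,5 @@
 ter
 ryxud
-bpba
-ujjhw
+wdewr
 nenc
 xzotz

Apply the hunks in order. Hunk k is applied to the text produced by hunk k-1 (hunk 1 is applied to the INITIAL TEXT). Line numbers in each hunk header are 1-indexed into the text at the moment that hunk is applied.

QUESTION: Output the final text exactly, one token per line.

Answer: egmrz
wwp
cmyq
mdva
stzjs
xqc
anqaw
oxx
ter
ryxud
wdewr
nenc
xzotz
ofihe
yfb

Derivation:
Hunk 1: at line 5 remove [gfinz] add [piwsq,nenc] -> 11 lines: egmrz wwp mziez anqaw zxpxj cels piwsq nenc xzotz ofihe yfb
Hunk 2: at line 2 remove [mziez] add [smvs,stzjs,xqc] -> 13 lines: egmrz wwp smvs stzjs xqc anqaw zxpxj cels piwsq nenc xzotz ofihe yfb
Hunk 3: at line 1 remove [smvs] add [cmyq,mdva] -> 14 lines: egmrz wwp cmyq mdva stzjs xqc anqaw zxpxj cels piwsq nenc xzotz ofihe yfb
Hunk 4: at line 7 remove [cels,piwsq] add [bpba,ujjhw] -> 14 lines: egmrz wwp cmyq mdva stzjs xqc anqaw zxpxj bpba ujjhw nenc xzotz ofihe yfb
Hunk 5: at line 7 remove [zxpxj] add [oxx,ter,ryxud] -> 16 lines: egmrz wwp cmyq mdva stzjs xqc anqaw oxx ter ryxud bpba ujjhw nenc xzotz ofihe yfb
Hunk 6: at line 9 remove [bpba,ujjhw] add [wdewr] -> 15 lines: egmrz wwp cmyq mdva stzjs xqc anqaw oxx ter ryxud wdewr nenc xzotz ofihe yfb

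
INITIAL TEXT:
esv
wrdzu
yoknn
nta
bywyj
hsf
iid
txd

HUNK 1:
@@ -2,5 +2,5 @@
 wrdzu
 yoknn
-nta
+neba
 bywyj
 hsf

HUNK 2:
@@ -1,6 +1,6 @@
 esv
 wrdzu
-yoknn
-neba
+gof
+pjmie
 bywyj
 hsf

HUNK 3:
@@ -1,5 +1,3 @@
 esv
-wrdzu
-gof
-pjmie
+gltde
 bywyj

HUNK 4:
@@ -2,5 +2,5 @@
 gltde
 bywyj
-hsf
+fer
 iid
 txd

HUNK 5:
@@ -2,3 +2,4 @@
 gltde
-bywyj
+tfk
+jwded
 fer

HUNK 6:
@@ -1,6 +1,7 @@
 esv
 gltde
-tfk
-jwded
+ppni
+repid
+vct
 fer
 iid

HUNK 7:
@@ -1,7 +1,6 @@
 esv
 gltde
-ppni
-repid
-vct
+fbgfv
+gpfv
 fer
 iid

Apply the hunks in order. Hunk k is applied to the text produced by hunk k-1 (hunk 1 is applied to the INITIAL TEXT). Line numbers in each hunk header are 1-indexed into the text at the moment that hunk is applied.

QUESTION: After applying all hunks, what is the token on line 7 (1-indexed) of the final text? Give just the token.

Answer: txd

Derivation:
Hunk 1: at line 2 remove [nta] add [neba] -> 8 lines: esv wrdzu yoknn neba bywyj hsf iid txd
Hunk 2: at line 1 remove [yoknn,neba] add [gof,pjmie] -> 8 lines: esv wrdzu gof pjmie bywyj hsf iid txd
Hunk 3: at line 1 remove [wrdzu,gof,pjmie] add [gltde] -> 6 lines: esv gltde bywyj hsf iid txd
Hunk 4: at line 2 remove [hsf] add [fer] -> 6 lines: esv gltde bywyj fer iid txd
Hunk 5: at line 2 remove [bywyj] add [tfk,jwded] -> 7 lines: esv gltde tfk jwded fer iid txd
Hunk 6: at line 1 remove [tfk,jwded] add [ppni,repid,vct] -> 8 lines: esv gltde ppni repid vct fer iid txd
Hunk 7: at line 1 remove [ppni,repid,vct] add [fbgfv,gpfv] -> 7 lines: esv gltde fbgfv gpfv fer iid txd
Final line 7: txd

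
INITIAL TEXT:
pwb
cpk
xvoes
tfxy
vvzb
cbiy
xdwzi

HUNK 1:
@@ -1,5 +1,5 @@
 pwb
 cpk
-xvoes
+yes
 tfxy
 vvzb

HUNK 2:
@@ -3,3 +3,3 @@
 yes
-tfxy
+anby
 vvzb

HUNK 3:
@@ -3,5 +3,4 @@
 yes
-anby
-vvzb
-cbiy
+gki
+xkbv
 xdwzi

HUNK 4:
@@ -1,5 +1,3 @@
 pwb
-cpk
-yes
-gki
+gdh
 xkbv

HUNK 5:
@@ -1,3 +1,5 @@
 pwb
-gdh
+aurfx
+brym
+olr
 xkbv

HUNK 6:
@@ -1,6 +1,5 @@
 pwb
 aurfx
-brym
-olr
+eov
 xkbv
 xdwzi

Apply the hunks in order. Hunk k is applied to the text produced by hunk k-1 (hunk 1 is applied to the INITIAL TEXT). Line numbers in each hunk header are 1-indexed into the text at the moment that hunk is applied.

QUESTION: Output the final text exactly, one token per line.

Hunk 1: at line 1 remove [xvoes] add [yes] -> 7 lines: pwb cpk yes tfxy vvzb cbiy xdwzi
Hunk 2: at line 3 remove [tfxy] add [anby] -> 7 lines: pwb cpk yes anby vvzb cbiy xdwzi
Hunk 3: at line 3 remove [anby,vvzb,cbiy] add [gki,xkbv] -> 6 lines: pwb cpk yes gki xkbv xdwzi
Hunk 4: at line 1 remove [cpk,yes,gki] add [gdh] -> 4 lines: pwb gdh xkbv xdwzi
Hunk 5: at line 1 remove [gdh] add [aurfx,brym,olr] -> 6 lines: pwb aurfx brym olr xkbv xdwzi
Hunk 6: at line 1 remove [brym,olr] add [eov] -> 5 lines: pwb aurfx eov xkbv xdwzi

Answer: pwb
aurfx
eov
xkbv
xdwzi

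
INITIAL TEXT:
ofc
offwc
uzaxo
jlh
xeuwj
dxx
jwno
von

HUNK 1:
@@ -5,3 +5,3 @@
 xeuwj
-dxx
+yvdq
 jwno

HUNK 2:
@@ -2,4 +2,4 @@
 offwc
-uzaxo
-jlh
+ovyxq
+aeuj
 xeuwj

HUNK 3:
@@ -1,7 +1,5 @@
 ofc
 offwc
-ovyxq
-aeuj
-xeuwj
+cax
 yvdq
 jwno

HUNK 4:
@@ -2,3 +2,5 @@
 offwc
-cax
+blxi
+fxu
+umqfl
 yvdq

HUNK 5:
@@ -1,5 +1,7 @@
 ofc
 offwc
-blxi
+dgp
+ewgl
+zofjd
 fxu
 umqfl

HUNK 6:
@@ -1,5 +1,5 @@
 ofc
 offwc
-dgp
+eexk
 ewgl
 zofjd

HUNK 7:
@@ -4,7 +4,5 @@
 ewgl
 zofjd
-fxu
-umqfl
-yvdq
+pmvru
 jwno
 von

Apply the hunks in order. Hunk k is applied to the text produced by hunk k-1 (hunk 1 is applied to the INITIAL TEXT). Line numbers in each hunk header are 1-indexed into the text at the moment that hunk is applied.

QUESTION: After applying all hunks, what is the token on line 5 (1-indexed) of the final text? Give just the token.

Hunk 1: at line 5 remove [dxx] add [yvdq] -> 8 lines: ofc offwc uzaxo jlh xeuwj yvdq jwno von
Hunk 2: at line 2 remove [uzaxo,jlh] add [ovyxq,aeuj] -> 8 lines: ofc offwc ovyxq aeuj xeuwj yvdq jwno von
Hunk 3: at line 1 remove [ovyxq,aeuj,xeuwj] add [cax] -> 6 lines: ofc offwc cax yvdq jwno von
Hunk 4: at line 2 remove [cax] add [blxi,fxu,umqfl] -> 8 lines: ofc offwc blxi fxu umqfl yvdq jwno von
Hunk 5: at line 1 remove [blxi] add [dgp,ewgl,zofjd] -> 10 lines: ofc offwc dgp ewgl zofjd fxu umqfl yvdq jwno von
Hunk 6: at line 1 remove [dgp] add [eexk] -> 10 lines: ofc offwc eexk ewgl zofjd fxu umqfl yvdq jwno von
Hunk 7: at line 4 remove [fxu,umqfl,yvdq] add [pmvru] -> 8 lines: ofc offwc eexk ewgl zofjd pmvru jwno von
Final line 5: zofjd

Answer: zofjd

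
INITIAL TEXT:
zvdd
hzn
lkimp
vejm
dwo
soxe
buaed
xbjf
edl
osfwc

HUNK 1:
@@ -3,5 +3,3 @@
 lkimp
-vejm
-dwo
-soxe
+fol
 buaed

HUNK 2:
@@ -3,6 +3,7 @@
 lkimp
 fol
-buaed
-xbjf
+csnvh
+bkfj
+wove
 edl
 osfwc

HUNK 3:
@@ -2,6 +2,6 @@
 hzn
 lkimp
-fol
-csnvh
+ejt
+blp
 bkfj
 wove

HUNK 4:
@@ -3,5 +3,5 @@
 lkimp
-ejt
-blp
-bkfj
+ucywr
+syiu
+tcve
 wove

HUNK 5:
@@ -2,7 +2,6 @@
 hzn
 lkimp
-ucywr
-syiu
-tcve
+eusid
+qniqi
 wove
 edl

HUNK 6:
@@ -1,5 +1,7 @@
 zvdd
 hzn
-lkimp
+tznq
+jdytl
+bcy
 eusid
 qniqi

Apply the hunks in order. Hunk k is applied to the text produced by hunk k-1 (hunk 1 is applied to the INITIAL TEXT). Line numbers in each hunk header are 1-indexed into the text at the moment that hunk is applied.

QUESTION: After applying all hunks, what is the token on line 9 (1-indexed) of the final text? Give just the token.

Answer: edl

Derivation:
Hunk 1: at line 3 remove [vejm,dwo,soxe] add [fol] -> 8 lines: zvdd hzn lkimp fol buaed xbjf edl osfwc
Hunk 2: at line 3 remove [buaed,xbjf] add [csnvh,bkfj,wove] -> 9 lines: zvdd hzn lkimp fol csnvh bkfj wove edl osfwc
Hunk 3: at line 2 remove [fol,csnvh] add [ejt,blp] -> 9 lines: zvdd hzn lkimp ejt blp bkfj wove edl osfwc
Hunk 4: at line 3 remove [ejt,blp,bkfj] add [ucywr,syiu,tcve] -> 9 lines: zvdd hzn lkimp ucywr syiu tcve wove edl osfwc
Hunk 5: at line 2 remove [ucywr,syiu,tcve] add [eusid,qniqi] -> 8 lines: zvdd hzn lkimp eusid qniqi wove edl osfwc
Hunk 6: at line 1 remove [lkimp] add [tznq,jdytl,bcy] -> 10 lines: zvdd hzn tznq jdytl bcy eusid qniqi wove edl osfwc
Final line 9: edl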